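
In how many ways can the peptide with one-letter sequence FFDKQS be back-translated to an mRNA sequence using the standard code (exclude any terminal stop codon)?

Phe: 2 codons.
Phe: 2 codons.
Asp: 2 codons.
Lys: 2 codons.
Gln: 2 codons.
Ser: 6 codons.
2 × 2 × 2 × 2 × 2 × 6 = 192.

192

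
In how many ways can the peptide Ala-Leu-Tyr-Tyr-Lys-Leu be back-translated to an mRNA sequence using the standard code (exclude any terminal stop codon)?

1152

Ala: 4 codons.
Leu: 6 codons.
Tyr: 2 codons.
Tyr: 2 codons.
Lys: 2 codons.
Leu: 6 codons.
4 × 6 × 2 × 2 × 2 × 6 = 1152.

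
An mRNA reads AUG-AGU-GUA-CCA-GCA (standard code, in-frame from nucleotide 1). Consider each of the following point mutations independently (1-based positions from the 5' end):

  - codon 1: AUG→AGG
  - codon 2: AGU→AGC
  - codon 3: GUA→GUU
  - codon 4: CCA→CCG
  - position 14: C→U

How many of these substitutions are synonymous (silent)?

Codon 1: AUG (Met) → AGG (Arg) — missense.
Codon 2: AGU (Ser) → AGC (Ser) — synonymous.
Codon 3: GUA (Val) → GUU (Val) — synonymous.
Codon 4: CCA (Pro) → CCG (Pro) — synonymous.
Codon 5: GCA (Ala) → GUA (Val) — missense.
Synonymous: 3 of 5.

3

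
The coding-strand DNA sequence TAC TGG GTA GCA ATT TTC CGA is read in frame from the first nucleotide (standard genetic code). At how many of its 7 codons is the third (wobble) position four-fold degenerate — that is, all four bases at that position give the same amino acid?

3

Codon 1 TAC (Tyr): third position 2-fold.
Codon 2 TGG (Trp): third position 1-fold.
Codon 3 GTA (Val): third position 4-fold.
Codon 4 GCA (Ala): third position 4-fold.
Codon 5 ATT (Ile): third position 3-fold.
Codon 6 TTC (Phe): third position 2-fold.
Codon 7 CGA (Arg): third position 4-fold.
Four-fold degenerate third positions: 3.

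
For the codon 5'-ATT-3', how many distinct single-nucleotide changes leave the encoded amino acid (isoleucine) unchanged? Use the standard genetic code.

Position 1: none → 0 synonymous.
Position 2: none → 0 synonymous.
Position 3: ATC, ATA → 2 synonymous.
Total: 0 + 0 + 2 = 2.

2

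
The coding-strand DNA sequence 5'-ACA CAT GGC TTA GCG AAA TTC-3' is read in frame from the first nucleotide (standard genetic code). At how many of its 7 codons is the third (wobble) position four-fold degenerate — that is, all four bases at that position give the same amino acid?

3

Codon 1 ACA (Thr): third position 4-fold.
Codon 2 CAT (His): third position 2-fold.
Codon 3 GGC (Gly): third position 4-fold.
Codon 4 TTA (Leu): third position 2-fold.
Codon 5 GCG (Ala): third position 4-fold.
Codon 6 AAA (Lys): third position 2-fold.
Codon 7 TTC (Phe): third position 2-fold.
Four-fold degenerate third positions: 3.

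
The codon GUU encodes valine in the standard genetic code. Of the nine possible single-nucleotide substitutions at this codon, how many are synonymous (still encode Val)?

3

Position 1: none → 0 synonymous.
Position 2: none → 0 synonymous.
Position 3: GUC, GUA, GUG → 3 synonymous.
Total: 0 + 0 + 3 = 3.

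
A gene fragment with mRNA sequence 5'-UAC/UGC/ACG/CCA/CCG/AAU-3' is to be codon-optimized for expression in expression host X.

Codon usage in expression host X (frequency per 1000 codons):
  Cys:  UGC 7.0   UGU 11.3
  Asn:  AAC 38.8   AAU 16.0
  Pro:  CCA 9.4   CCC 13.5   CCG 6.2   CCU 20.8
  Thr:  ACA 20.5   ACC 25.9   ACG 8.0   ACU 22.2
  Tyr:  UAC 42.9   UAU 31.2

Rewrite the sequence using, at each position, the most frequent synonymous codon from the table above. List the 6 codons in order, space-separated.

UAC UGU ACC CCU CCU AAC

Codon 1 (Tyr): best is UAC at 42.9.
Codon 2 (Cys): best is UGU at 11.3.
Codon 3 (Thr): best is ACC at 25.9.
Codon 4 (Pro): best is CCU at 20.8.
Codon 5 (Pro): best is CCU at 20.8.
Codon 6 (Asn): best is AAC at 38.8.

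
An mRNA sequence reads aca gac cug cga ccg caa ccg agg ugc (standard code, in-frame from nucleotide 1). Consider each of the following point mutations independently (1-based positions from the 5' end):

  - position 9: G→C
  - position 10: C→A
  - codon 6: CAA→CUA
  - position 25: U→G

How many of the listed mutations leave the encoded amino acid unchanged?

Codon 3: CUG (Leu) → CUC (Leu) — synonymous.
Codon 4: CGA (Arg) → AGA (Arg) — synonymous.
Codon 6: CAA (Gln) → CUA (Leu) — missense.
Codon 9: UGC (Cys) → GGC (Gly) — missense.
Synonymous: 2 of 4.

2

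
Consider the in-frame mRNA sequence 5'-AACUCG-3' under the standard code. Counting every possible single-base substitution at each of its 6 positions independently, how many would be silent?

4

Codon 1 (AAC, Asn): 1 synonymous substitution.
Codon 2 (UCG, Ser): 3 synonymous substitutions.
Total: 1 + 3 = 4.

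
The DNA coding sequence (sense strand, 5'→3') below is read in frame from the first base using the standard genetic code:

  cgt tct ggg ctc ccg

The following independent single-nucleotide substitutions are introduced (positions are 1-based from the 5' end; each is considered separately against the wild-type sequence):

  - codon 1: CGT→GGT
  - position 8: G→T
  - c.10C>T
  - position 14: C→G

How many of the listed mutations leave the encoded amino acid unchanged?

0

Codon 1: CGT (Arg) → GGT (Gly) — missense.
Codon 3: GGG (Gly) → GTG (Val) — missense.
Codon 4: CTC (Leu) → TTC (Phe) — missense.
Codon 5: CCG (Pro) → CGG (Arg) — missense.
Synonymous: 0 of 4.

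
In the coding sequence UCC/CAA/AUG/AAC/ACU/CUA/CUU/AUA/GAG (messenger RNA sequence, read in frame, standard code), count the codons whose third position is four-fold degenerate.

4

Codon 1 UCC (Ser): third position 4-fold.
Codon 2 CAA (Gln): third position 2-fold.
Codon 3 AUG (Met): third position 1-fold.
Codon 4 AAC (Asn): third position 2-fold.
Codon 5 ACU (Thr): third position 4-fold.
Codon 6 CUA (Leu): third position 4-fold.
Codon 7 CUU (Leu): third position 4-fold.
Codon 8 AUA (Ile): third position 3-fold.
Codon 9 GAG (Glu): third position 2-fold.
Four-fold degenerate third positions: 4.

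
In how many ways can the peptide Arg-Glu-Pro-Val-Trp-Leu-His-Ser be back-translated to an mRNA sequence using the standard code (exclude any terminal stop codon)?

Arg: 6 codons.
Glu: 2 codons.
Pro: 4 codons.
Val: 4 codons.
Trp: 1 codon.
Leu: 6 codons.
His: 2 codons.
Ser: 6 codons.
6 × 2 × 4 × 4 × 1 × 6 × 2 × 6 = 13824.

13824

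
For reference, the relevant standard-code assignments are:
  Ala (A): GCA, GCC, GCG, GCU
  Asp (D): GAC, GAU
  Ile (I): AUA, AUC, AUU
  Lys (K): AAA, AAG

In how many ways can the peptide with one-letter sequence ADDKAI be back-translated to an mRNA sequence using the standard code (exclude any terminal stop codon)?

384

Ala: 4 codons.
Asp: 2 codons.
Asp: 2 codons.
Lys: 2 codons.
Ala: 4 codons.
Ile: 3 codons.
4 × 2 × 2 × 2 × 4 × 3 = 384.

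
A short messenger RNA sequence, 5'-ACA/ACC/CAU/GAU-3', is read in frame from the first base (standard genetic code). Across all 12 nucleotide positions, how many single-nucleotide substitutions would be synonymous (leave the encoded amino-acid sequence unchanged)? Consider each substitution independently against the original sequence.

8

Codon 1 (ACA, Thr): 3 synonymous substitutions.
Codon 2 (ACC, Thr): 3 synonymous substitutions.
Codon 3 (CAU, His): 1 synonymous substitution.
Codon 4 (GAU, Asp): 1 synonymous substitution.
Total: 3 + 3 + 1 + 1 = 8.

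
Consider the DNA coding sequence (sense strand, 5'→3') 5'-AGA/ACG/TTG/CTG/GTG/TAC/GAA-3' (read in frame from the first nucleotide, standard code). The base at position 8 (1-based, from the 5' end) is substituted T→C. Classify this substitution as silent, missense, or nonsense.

Position 8 falls in codon 3: TTG → Leu.
After the substitution the codon is TCG → Ser.
Leu ≠ Ser, so this is a missense mutation.

missense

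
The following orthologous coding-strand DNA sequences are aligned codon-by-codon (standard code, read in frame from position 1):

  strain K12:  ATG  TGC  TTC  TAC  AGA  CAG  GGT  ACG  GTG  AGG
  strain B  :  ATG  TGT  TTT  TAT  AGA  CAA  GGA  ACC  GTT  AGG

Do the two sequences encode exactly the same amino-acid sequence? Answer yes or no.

Codon 1: ATG Met / ATG Met — identical.
Codon 2: TGC Cys / TGT Cys — synonymous.
Codon 3: TTC Phe / TTT Phe — synonymous.
Codon 4: TAC Tyr / TAT Tyr — synonymous.
Codon 5: AGA Arg / AGA Arg — identical.
Codon 6: CAG Gln / CAA Gln — synonymous.
Codon 7: GGT Gly / GGA Gly — synonymous.
Codon 8: ACG Thr / ACC Thr — synonymous.
Codon 9: GTG Val / GTT Val — synonymous.
Codon 10: AGG Arg / AGG Arg — identical.
Nonsynonymous differences: 0 → same protein.

yes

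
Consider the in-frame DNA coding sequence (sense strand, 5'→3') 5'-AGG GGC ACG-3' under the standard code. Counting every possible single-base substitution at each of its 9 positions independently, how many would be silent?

Codon 1 (AGG, Arg): 2 synonymous substitutions.
Codon 2 (GGC, Gly): 3 synonymous substitutions.
Codon 3 (ACG, Thr): 3 synonymous substitutions.
Total: 2 + 3 + 3 = 8.

8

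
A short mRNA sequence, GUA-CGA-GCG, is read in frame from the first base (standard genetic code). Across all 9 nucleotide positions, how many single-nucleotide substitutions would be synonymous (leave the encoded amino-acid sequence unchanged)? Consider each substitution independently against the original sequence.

10

Codon 1 (GUA, Val): 3 synonymous substitutions.
Codon 2 (CGA, Arg): 4 synonymous substitutions.
Codon 3 (GCG, Ala): 3 synonymous substitutions.
Total: 3 + 4 + 3 = 10.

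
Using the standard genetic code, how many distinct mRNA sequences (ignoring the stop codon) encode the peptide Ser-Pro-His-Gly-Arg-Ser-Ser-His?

Ser: 6 codons.
Pro: 4 codons.
His: 2 codons.
Gly: 4 codons.
Arg: 6 codons.
Ser: 6 codons.
Ser: 6 codons.
His: 2 codons.
6 × 4 × 2 × 4 × 6 × 6 × 6 × 2 = 82944.

82944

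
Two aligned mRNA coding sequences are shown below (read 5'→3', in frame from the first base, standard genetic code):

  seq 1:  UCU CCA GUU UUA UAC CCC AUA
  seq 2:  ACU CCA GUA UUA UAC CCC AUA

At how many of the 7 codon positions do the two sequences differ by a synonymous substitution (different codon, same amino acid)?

1

Codon 1: UCU Ser / ACU Thr — nonsynonymous.
Codon 2: CCA Pro / CCA Pro — identical.
Codon 3: GUU Val / GUA Val — synonymous.
Codon 4: UUA Leu / UUA Leu — identical.
Codon 5: UAC Tyr / UAC Tyr — identical.
Codon 6: CCC Pro / CCC Pro — identical.
Codon 7: AUA Ile / AUA Ile — identical.
Synonymous differences: 1.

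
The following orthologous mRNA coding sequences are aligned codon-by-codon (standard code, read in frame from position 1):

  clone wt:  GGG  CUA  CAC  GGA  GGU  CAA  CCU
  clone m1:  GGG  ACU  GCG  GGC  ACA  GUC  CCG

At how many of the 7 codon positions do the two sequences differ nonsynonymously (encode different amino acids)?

Codon 1: GGG Gly / GGG Gly — identical.
Codon 2: CUA Leu / ACU Thr — nonsynonymous.
Codon 3: CAC His / GCG Ala — nonsynonymous.
Codon 4: GGA Gly / GGC Gly — synonymous.
Codon 5: GGU Gly / ACA Thr — nonsynonymous.
Codon 6: CAA Gln / GUC Val — nonsynonymous.
Codon 7: CCU Pro / CCG Pro — synonymous.
Nonsynonymous differences: 4.

4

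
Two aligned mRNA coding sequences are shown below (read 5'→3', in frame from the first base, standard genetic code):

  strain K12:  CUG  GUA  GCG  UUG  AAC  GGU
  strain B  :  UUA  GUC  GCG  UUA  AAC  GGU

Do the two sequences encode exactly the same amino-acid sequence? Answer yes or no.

Codon 1: CUG Leu / UUA Leu — synonymous.
Codon 2: GUA Val / GUC Val — synonymous.
Codon 3: GCG Ala / GCG Ala — identical.
Codon 4: UUG Leu / UUA Leu — synonymous.
Codon 5: AAC Asn / AAC Asn — identical.
Codon 6: GGU Gly / GGU Gly — identical.
Nonsynonymous differences: 0 → same protein.

yes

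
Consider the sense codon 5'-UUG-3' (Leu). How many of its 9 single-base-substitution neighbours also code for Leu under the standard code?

2

Position 1: CUG → 1 synonymous.
Position 2: none → 0 synonymous.
Position 3: UUA → 1 synonymous.
Total: 1 + 0 + 1 = 2.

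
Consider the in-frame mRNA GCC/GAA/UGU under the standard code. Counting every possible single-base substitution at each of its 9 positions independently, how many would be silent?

5

Codon 1 (GCC, Ala): 3 synonymous substitutions.
Codon 2 (GAA, Glu): 1 synonymous substitution.
Codon 3 (UGU, Cys): 1 synonymous substitution.
Total: 3 + 1 + 1 = 5.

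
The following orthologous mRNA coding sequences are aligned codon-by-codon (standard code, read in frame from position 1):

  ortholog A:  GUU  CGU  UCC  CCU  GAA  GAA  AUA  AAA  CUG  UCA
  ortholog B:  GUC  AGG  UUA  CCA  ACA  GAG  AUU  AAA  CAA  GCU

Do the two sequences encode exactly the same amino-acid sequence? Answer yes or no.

Codon 1: GUU Val / GUC Val — synonymous.
Codon 2: CGU Arg / AGG Arg — synonymous.
Codon 3: UCC Ser / UUA Leu — nonsynonymous.
Codon 4: CCU Pro / CCA Pro — synonymous.
Codon 5: GAA Glu / ACA Thr — nonsynonymous.
Codon 6: GAA Glu / GAG Glu — synonymous.
Codon 7: AUA Ile / AUU Ile — synonymous.
Codon 8: AAA Lys / AAA Lys — identical.
Codon 9: CUG Leu / CAA Gln — nonsynonymous.
Codon 10: UCA Ser / GCU Ala — nonsynonymous.
Nonsynonymous differences: 4 → different protein.

no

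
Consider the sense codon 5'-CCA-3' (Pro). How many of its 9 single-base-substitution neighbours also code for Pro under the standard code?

Position 1: none → 0 synonymous.
Position 2: none → 0 synonymous.
Position 3: CCU, CCC, CCG → 3 synonymous.
Total: 0 + 0 + 3 = 3.

3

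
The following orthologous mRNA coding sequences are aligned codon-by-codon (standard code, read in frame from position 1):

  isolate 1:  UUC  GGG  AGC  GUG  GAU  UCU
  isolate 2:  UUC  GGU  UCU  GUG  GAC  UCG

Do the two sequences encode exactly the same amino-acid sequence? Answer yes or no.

Codon 1: UUC Phe / UUC Phe — identical.
Codon 2: GGG Gly / GGU Gly — synonymous.
Codon 3: AGC Ser / UCU Ser — synonymous.
Codon 4: GUG Val / GUG Val — identical.
Codon 5: GAU Asp / GAC Asp — synonymous.
Codon 6: UCU Ser / UCG Ser — synonymous.
Nonsynonymous differences: 0 → same protein.

yes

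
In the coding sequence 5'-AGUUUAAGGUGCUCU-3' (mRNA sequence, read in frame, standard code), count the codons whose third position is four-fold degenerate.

1

Codon 1 AGU (Ser): third position 2-fold.
Codon 2 UUA (Leu): third position 2-fold.
Codon 3 AGG (Arg): third position 2-fold.
Codon 4 UGC (Cys): third position 2-fold.
Codon 5 UCU (Ser): third position 4-fold.
Four-fold degenerate third positions: 1.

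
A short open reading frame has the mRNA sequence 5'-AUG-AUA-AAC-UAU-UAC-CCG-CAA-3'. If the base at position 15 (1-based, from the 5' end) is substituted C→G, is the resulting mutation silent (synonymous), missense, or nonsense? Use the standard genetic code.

nonsense

Position 15 falls in codon 5: UAC → Tyr.
After the substitution the codon is UAG → Stop.
The new codon is a stop codon, so this is a nonsense mutation.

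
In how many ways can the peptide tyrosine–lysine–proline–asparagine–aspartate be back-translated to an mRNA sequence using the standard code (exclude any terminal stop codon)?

64

Tyr: 2 codons.
Lys: 2 codons.
Pro: 4 codons.
Asn: 2 codons.
Asp: 2 codons.
2 × 2 × 4 × 2 × 2 = 64.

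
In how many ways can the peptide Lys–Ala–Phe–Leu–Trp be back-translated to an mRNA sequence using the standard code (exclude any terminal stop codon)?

Lys: 2 codons.
Ala: 4 codons.
Phe: 2 codons.
Leu: 6 codons.
Trp: 1 codon.
2 × 4 × 2 × 6 × 1 = 96.

96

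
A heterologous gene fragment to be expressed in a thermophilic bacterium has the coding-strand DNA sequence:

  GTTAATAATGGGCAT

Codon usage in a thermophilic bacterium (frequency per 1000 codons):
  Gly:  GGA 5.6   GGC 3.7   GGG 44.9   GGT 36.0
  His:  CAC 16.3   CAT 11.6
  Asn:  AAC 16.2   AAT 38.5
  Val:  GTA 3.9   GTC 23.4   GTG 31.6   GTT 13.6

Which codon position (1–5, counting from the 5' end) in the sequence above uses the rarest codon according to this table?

5

Codon 1 GTT (Val): 13.6 per 1000.
Codon 2 AAT (Asn): 38.5 per 1000.
Codon 3 AAT (Asn): 38.5 per 1000.
Codon 4 GGG (Gly): 44.9 per 1000.
Codon 5 CAT (His): 11.6 per 1000.
Lowest frequency is 11.6 at codon 5.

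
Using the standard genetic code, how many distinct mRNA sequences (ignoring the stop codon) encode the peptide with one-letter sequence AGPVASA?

24576

Ala: 4 codons.
Gly: 4 codons.
Pro: 4 codons.
Val: 4 codons.
Ala: 4 codons.
Ser: 6 codons.
Ala: 4 codons.
4 × 4 × 4 × 4 × 4 × 6 × 4 = 24576.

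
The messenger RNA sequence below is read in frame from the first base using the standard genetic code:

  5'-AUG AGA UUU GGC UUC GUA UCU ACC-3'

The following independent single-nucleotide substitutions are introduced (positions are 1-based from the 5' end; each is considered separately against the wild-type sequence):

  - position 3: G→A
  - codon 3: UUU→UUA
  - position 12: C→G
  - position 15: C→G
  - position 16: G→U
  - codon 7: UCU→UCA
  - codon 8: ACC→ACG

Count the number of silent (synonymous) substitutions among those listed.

3

Codon 1: AUG (Met) → AUA (Ile) — missense.
Codon 3: UUU (Phe) → UUA (Leu) — missense.
Codon 4: GGC (Gly) → GGG (Gly) — synonymous.
Codon 5: UUC (Phe) → UUG (Leu) — missense.
Codon 6: GUA (Val) → UUA (Leu) — missense.
Codon 7: UCU (Ser) → UCA (Ser) — synonymous.
Codon 8: ACC (Thr) → ACG (Thr) — synonymous.
Synonymous: 3 of 7.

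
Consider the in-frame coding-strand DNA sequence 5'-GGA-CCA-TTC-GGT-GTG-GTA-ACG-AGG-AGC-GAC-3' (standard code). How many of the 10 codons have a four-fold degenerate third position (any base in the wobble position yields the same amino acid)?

6

Codon 1 GGA (Gly): third position 4-fold.
Codon 2 CCA (Pro): third position 4-fold.
Codon 3 TTC (Phe): third position 2-fold.
Codon 4 GGT (Gly): third position 4-fold.
Codon 5 GTG (Val): third position 4-fold.
Codon 6 GTA (Val): third position 4-fold.
Codon 7 ACG (Thr): third position 4-fold.
Codon 8 AGG (Arg): third position 2-fold.
Codon 9 AGC (Ser): third position 2-fold.
Codon 10 GAC (Asp): third position 2-fold.
Four-fold degenerate third positions: 6.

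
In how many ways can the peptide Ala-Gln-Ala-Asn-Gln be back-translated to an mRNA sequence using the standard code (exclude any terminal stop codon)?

128

Ala: 4 codons.
Gln: 2 codons.
Ala: 4 codons.
Asn: 2 codons.
Gln: 2 codons.
4 × 2 × 4 × 2 × 2 = 128.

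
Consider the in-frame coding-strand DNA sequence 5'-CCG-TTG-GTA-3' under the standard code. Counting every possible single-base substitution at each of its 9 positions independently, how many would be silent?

Codon 1 (CCG, Pro): 3 synonymous substitutions.
Codon 2 (TTG, Leu): 2 synonymous substitutions.
Codon 3 (GTA, Val): 3 synonymous substitutions.
Total: 3 + 2 + 3 = 8.

8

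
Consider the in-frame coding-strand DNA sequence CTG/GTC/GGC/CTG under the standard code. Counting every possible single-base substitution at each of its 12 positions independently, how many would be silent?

Codon 1 (CTG, Leu): 4 synonymous substitutions.
Codon 2 (GTC, Val): 3 synonymous substitutions.
Codon 3 (GGC, Gly): 3 synonymous substitutions.
Codon 4 (CTG, Leu): 4 synonymous substitutions.
Total: 4 + 3 + 3 + 4 = 14.

14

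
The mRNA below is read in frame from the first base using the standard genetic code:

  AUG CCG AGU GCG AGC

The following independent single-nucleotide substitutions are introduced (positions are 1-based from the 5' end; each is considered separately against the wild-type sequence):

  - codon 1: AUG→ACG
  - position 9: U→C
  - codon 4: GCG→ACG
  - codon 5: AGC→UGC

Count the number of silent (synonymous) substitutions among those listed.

1

Codon 1: AUG (Met) → ACG (Thr) — missense.
Codon 3: AGU (Ser) → AGC (Ser) — synonymous.
Codon 4: GCG (Ala) → ACG (Thr) — missense.
Codon 5: AGC (Ser) → UGC (Cys) — missense.
Synonymous: 1 of 4.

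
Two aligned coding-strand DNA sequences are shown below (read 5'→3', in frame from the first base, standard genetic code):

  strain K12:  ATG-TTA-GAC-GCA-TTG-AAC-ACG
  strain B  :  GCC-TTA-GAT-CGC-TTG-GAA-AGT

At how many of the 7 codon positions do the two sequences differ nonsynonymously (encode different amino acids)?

4

Codon 1: ATG Met / GCC Ala — nonsynonymous.
Codon 2: TTA Leu / TTA Leu — identical.
Codon 3: GAC Asp / GAT Asp — synonymous.
Codon 4: GCA Ala / CGC Arg — nonsynonymous.
Codon 5: TTG Leu / TTG Leu — identical.
Codon 6: AAC Asn / GAA Glu — nonsynonymous.
Codon 7: ACG Thr / AGT Ser — nonsynonymous.
Nonsynonymous differences: 4.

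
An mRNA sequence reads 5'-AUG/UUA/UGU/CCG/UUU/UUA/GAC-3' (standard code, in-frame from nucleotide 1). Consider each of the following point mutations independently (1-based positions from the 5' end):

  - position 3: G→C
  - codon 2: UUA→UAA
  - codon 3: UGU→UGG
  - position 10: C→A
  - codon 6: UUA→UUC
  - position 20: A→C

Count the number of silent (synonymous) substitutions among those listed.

0

Codon 1: AUG (Met) → AUC (Ile) — missense.
Codon 2: UUA (Leu) → UAA (Stop) — nonsense.
Codon 3: UGU (Cys) → UGG (Trp) — missense.
Codon 4: CCG (Pro) → ACG (Thr) — missense.
Codon 6: UUA (Leu) → UUC (Phe) — missense.
Codon 7: GAC (Asp) → GCC (Ala) — missense.
Synonymous: 0 of 6.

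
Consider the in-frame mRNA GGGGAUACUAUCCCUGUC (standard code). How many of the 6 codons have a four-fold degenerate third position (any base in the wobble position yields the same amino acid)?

Codon 1 GGG (Gly): third position 4-fold.
Codon 2 GAU (Asp): third position 2-fold.
Codon 3 ACU (Thr): third position 4-fold.
Codon 4 AUC (Ile): third position 3-fold.
Codon 5 CCU (Pro): third position 4-fold.
Codon 6 GUC (Val): third position 4-fold.
Four-fold degenerate third positions: 4.

4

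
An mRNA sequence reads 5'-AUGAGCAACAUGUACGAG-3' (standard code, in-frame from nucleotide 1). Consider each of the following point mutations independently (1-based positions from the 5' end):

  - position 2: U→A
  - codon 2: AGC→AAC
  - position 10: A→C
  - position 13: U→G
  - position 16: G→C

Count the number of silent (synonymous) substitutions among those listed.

Codon 1: AUG (Met) → AAG (Lys) — missense.
Codon 2: AGC (Ser) → AAC (Asn) — missense.
Codon 4: AUG (Met) → CUG (Leu) — missense.
Codon 5: UAC (Tyr) → GAC (Asp) — missense.
Codon 6: GAG (Glu) → CAG (Gln) — missense.
Synonymous: 0 of 5.

0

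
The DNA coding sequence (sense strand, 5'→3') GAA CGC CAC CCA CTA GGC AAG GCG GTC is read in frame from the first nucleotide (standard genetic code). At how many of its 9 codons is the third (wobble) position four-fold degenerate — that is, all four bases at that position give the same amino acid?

6

Codon 1 GAA (Glu): third position 2-fold.
Codon 2 CGC (Arg): third position 4-fold.
Codon 3 CAC (His): third position 2-fold.
Codon 4 CCA (Pro): third position 4-fold.
Codon 5 CTA (Leu): third position 4-fold.
Codon 6 GGC (Gly): third position 4-fold.
Codon 7 AAG (Lys): third position 2-fold.
Codon 8 GCG (Ala): third position 4-fold.
Codon 9 GTC (Val): third position 4-fold.
Four-fold degenerate third positions: 6.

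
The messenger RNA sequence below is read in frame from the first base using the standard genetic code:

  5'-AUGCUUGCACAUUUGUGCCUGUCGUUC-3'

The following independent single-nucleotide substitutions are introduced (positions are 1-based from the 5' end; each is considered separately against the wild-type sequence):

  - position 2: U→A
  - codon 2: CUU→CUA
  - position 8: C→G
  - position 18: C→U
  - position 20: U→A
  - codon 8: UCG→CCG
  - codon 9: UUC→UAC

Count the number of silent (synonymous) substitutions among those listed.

2

Codon 1: AUG (Met) → AAG (Lys) — missense.
Codon 2: CUU (Leu) → CUA (Leu) — synonymous.
Codon 3: GCA (Ala) → GGA (Gly) — missense.
Codon 6: UGC (Cys) → UGU (Cys) — synonymous.
Codon 7: CUG (Leu) → CAG (Gln) — missense.
Codon 8: UCG (Ser) → CCG (Pro) — missense.
Codon 9: UUC (Phe) → UAC (Tyr) — missense.
Synonymous: 2 of 7.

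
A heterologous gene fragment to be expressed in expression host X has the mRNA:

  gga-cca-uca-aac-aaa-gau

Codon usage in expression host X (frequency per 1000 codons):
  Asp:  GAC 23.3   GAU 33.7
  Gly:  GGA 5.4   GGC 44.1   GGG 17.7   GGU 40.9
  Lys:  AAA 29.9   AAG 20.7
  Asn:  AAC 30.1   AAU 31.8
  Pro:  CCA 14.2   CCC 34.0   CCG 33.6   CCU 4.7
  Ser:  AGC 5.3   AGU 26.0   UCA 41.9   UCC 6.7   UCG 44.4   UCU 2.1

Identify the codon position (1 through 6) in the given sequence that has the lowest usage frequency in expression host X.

1

Codon 1 GGA (Gly): 5.4 per 1000.
Codon 2 CCA (Pro): 14.2 per 1000.
Codon 3 UCA (Ser): 41.9 per 1000.
Codon 4 AAC (Asn): 30.1 per 1000.
Codon 5 AAA (Lys): 29.9 per 1000.
Codon 6 GAU (Asp): 33.7 per 1000.
Lowest frequency is 5.4 at codon 1.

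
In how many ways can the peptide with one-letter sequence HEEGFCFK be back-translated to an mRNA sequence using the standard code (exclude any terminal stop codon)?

His: 2 codons.
Glu: 2 codons.
Glu: 2 codons.
Gly: 4 codons.
Phe: 2 codons.
Cys: 2 codons.
Phe: 2 codons.
Lys: 2 codons.
2 × 2 × 2 × 4 × 2 × 2 × 2 × 2 = 512.

512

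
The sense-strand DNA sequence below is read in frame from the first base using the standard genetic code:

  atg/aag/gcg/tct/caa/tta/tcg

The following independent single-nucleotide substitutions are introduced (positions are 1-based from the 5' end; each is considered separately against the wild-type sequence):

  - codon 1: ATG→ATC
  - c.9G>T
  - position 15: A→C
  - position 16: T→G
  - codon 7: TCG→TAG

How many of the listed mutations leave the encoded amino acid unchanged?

Codon 1: ATG (Met) → ATC (Ile) — missense.
Codon 3: GCG (Ala) → GCT (Ala) — synonymous.
Codon 5: CAA (Gln) → CAC (His) — missense.
Codon 6: TTA (Leu) → GTA (Val) — missense.
Codon 7: TCG (Ser) → TAG (Stop) — nonsense.
Synonymous: 1 of 5.

1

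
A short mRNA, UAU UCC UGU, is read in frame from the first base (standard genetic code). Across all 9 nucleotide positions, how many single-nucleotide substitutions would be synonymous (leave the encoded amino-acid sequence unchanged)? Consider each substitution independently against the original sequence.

5

Codon 1 (UAU, Tyr): 1 synonymous substitution.
Codon 2 (UCC, Ser): 3 synonymous substitutions.
Codon 3 (UGU, Cys): 1 synonymous substitution.
Total: 1 + 3 + 1 = 5.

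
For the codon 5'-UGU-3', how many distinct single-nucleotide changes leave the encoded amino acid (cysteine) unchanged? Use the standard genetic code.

Position 1: none → 0 synonymous.
Position 2: none → 0 synonymous.
Position 3: UGC → 1 synonymous.
Total: 0 + 0 + 1 = 1.

1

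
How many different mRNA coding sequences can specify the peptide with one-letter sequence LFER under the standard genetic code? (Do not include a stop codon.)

144

Leu: 6 codons.
Phe: 2 codons.
Glu: 2 codons.
Arg: 6 codons.
6 × 2 × 2 × 6 = 144.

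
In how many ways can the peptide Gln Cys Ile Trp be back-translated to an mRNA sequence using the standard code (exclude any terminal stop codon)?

12

Gln: 2 codons.
Cys: 2 codons.
Ile: 3 codons.
Trp: 1 codon.
2 × 2 × 3 × 1 = 12.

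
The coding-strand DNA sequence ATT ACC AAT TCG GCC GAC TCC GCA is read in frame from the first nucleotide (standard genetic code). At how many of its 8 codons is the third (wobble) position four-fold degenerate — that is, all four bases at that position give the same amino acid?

Codon 1 ATT (Ile): third position 3-fold.
Codon 2 ACC (Thr): third position 4-fold.
Codon 3 AAT (Asn): third position 2-fold.
Codon 4 TCG (Ser): third position 4-fold.
Codon 5 GCC (Ala): third position 4-fold.
Codon 6 GAC (Asp): third position 2-fold.
Codon 7 TCC (Ser): third position 4-fold.
Codon 8 GCA (Ala): third position 4-fold.
Four-fold degenerate third positions: 5.

5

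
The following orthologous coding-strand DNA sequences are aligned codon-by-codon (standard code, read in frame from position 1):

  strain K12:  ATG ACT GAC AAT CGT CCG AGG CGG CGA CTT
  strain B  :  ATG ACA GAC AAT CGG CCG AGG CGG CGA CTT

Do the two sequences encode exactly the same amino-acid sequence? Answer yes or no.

yes

Codon 1: ATG Met / ATG Met — identical.
Codon 2: ACT Thr / ACA Thr — synonymous.
Codon 3: GAC Asp / GAC Asp — identical.
Codon 4: AAT Asn / AAT Asn — identical.
Codon 5: CGT Arg / CGG Arg — synonymous.
Codon 6: CCG Pro / CCG Pro — identical.
Codon 7: AGG Arg / AGG Arg — identical.
Codon 8: CGG Arg / CGG Arg — identical.
Codon 9: CGA Arg / CGA Arg — identical.
Codon 10: CTT Leu / CTT Leu — identical.
Nonsynonymous differences: 0 → same protein.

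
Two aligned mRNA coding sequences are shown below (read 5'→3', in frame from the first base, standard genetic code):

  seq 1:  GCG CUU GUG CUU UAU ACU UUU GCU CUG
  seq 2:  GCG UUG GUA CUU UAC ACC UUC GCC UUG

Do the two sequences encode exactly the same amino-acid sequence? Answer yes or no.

yes

Codon 1: GCG Ala / GCG Ala — identical.
Codon 2: CUU Leu / UUG Leu — synonymous.
Codon 3: GUG Val / GUA Val — synonymous.
Codon 4: CUU Leu / CUU Leu — identical.
Codon 5: UAU Tyr / UAC Tyr — synonymous.
Codon 6: ACU Thr / ACC Thr — synonymous.
Codon 7: UUU Phe / UUC Phe — synonymous.
Codon 8: GCU Ala / GCC Ala — synonymous.
Codon 9: CUG Leu / UUG Leu — synonymous.
Nonsynonymous differences: 0 → same protein.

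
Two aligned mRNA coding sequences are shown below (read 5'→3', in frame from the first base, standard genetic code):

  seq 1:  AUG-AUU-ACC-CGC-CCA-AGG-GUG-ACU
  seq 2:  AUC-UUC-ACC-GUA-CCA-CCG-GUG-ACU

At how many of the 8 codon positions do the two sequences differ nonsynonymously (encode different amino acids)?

Codon 1: AUG Met / AUC Ile — nonsynonymous.
Codon 2: AUU Ile / UUC Phe — nonsynonymous.
Codon 3: ACC Thr / ACC Thr — identical.
Codon 4: CGC Arg / GUA Val — nonsynonymous.
Codon 5: CCA Pro / CCA Pro — identical.
Codon 6: AGG Arg / CCG Pro — nonsynonymous.
Codon 7: GUG Val / GUG Val — identical.
Codon 8: ACU Thr / ACU Thr — identical.
Nonsynonymous differences: 4.

4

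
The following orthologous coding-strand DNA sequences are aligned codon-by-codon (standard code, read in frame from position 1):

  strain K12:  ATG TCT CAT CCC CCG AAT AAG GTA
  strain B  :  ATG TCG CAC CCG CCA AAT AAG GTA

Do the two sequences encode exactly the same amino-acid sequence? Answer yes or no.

yes

Codon 1: ATG Met / ATG Met — identical.
Codon 2: TCT Ser / TCG Ser — synonymous.
Codon 3: CAT His / CAC His — synonymous.
Codon 4: CCC Pro / CCG Pro — synonymous.
Codon 5: CCG Pro / CCA Pro — synonymous.
Codon 6: AAT Asn / AAT Asn — identical.
Codon 7: AAG Lys / AAG Lys — identical.
Codon 8: GTA Val / GTA Val — identical.
Nonsynonymous differences: 0 → same protein.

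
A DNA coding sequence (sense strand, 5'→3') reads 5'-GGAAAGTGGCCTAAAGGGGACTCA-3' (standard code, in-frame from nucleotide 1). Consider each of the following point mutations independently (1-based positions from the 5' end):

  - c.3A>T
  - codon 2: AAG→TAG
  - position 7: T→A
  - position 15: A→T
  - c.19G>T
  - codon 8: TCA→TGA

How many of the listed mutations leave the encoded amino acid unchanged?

Codon 1: GGA (Gly) → GGT (Gly) — synonymous.
Codon 2: AAG (Lys) → TAG (Stop) — nonsense.
Codon 3: TGG (Trp) → AGG (Arg) — missense.
Codon 5: AAA (Lys) → AAT (Asn) — missense.
Codon 7: GAC (Asp) → TAC (Tyr) — missense.
Codon 8: TCA (Ser) → TGA (Stop) — nonsense.
Synonymous: 1 of 6.

1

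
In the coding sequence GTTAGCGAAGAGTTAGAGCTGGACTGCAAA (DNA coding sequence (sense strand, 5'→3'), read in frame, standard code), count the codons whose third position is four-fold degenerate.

2

Codon 1 GTT (Val): third position 4-fold.
Codon 2 AGC (Ser): third position 2-fold.
Codon 3 GAA (Glu): third position 2-fold.
Codon 4 GAG (Glu): third position 2-fold.
Codon 5 TTA (Leu): third position 2-fold.
Codon 6 GAG (Glu): third position 2-fold.
Codon 7 CTG (Leu): third position 4-fold.
Codon 8 GAC (Asp): third position 2-fold.
Codon 9 TGC (Cys): third position 2-fold.
Codon 10 AAA (Lys): third position 2-fold.
Four-fold degenerate third positions: 2.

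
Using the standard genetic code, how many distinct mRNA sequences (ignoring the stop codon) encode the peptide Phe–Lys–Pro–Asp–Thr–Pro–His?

Phe: 2 codons.
Lys: 2 codons.
Pro: 4 codons.
Asp: 2 codons.
Thr: 4 codons.
Pro: 4 codons.
His: 2 codons.
2 × 2 × 4 × 2 × 4 × 4 × 2 = 1024.

1024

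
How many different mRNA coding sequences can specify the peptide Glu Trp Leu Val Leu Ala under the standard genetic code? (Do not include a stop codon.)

1152

Glu: 2 codons.
Trp: 1 codon.
Leu: 6 codons.
Val: 4 codons.
Leu: 6 codons.
Ala: 4 codons.
2 × 1 × 6 × 4 × 6 × 4 = 1152.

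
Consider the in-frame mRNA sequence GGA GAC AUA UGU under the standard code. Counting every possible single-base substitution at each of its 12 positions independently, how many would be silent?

7

Codon 1 (GGA, Gly): 3 synonymous substitutions.
Codon 2 (GAC, Asp): 1 synonymous substitution.
Codon 3 (AUA, Ile): 2 synonymous substitutions.
Codon 4 (UGU, Cys): 1 synonymous substitution.
Total: 3 + 1 + 2 + 1 = 7.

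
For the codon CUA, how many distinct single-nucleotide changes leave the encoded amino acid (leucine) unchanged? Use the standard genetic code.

4

Position 1: UUA → 1 synonymous.
Position 2: none → 0 synonymous.
Position 3: CUU, CUC, CUG → 3 synonymous.
Total: 1 + 0 + 3 = 4.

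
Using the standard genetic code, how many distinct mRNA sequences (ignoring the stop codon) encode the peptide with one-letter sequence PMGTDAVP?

Pro: 4 codons.
Met: 1 codon.
Gly: 4 codons.
Thr: 4 codons.
Asp: 2 codons.
Ala: 4 codons.
Val: 4 codons.
Pro: 4 codons.
4 × 1 × 4 × 4 × 2 × 4 × 4 × 4 = 8192.

8192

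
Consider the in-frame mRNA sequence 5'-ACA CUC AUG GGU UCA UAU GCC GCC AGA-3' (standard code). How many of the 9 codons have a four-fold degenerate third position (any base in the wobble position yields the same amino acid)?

6

Codon 1 ACA (Thr): third position 4-fold.
Codon 2 CUC (Leu): third position 4-fold.
Codon 3 AUG (Met): third position 1-fold.
Codon 4 GGU (Gly): third position 4-fold.
Codon 5 UCA (Ser): third position 4-fold.
Codon 6 UAU (Tyr): third position 2-fold.
Codon 7 GCC (Ala): third position 4-fold.
Codon 8 GCC (Ala): third position 4-fold.
Codon 9 AGA (Arg): third position 2-fold.
Four-fold degenerate third positions: 6.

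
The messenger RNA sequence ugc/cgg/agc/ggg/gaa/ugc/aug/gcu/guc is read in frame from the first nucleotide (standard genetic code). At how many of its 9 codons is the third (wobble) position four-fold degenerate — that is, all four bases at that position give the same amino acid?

Codon 1 UGC (Cys): third position 2-fold.
Codon 2 CGG (Arg): third position 4-fold.
Codon 3 AGC (Ser): third position 2-fold.
Codon 4 GGG (Gly): third position 4-fold.
Codon 5 GAA (Glu): third position 2-fold.
Codon 6 UGC (Cys): third position 2-fold.
Codon 7 AUG (Met): third position 1-fold.
Codon 8 GCU (Ala): third position 4-fold.
Codon 9 GUC (Val): third position 4-fold.
Four-fold degenerate third positions: 4.

4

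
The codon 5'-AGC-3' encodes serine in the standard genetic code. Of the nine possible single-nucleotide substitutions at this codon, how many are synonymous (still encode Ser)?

Position 1: none → 0 synonymous.
Position 2: none → 0 synonymous.
Position 3: AGT → 1 synonymous.
Total: 0 + 0 + 1 = 1.

1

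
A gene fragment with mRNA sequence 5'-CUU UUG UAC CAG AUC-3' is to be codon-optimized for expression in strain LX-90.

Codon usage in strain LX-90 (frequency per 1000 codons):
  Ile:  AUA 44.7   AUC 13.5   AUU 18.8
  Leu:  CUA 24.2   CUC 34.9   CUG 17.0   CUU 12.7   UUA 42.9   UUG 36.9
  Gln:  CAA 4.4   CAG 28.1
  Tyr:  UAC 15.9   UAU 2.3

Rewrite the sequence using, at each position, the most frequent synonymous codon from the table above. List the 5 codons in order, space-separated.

Codon 1 (Leu): best is UUA at 42.9.
Codon 2 (Leu): best is UUA at 42.9.
Codon 3 (Tyr): best is UAC at 15.9.
Codon 4 (Gln): best is CAG at 28.1.
Codon 5 (Ile): best is AUA at 44.7.

UUA UUA UAC CAG AUA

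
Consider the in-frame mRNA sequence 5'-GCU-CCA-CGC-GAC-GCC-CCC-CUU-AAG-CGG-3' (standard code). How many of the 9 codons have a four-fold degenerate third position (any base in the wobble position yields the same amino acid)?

Codon 1 GCU (Ala): third position 4-fold.
Codon 2 CCA (Pro): third position 4-fold.
Codon 3 CGC (Arg): third position 4-fold.
Codon 4 GAC (Asp): third position 2-fold.
Codon 5 GCC (Ala): third position 4-fold.
Codon 6 CCC (Pro): third position 4-fold.
Codon 7 CUU (Leu): third position 4-fold.
Codon 8 AAG (Lys): third position 2-fold.
Codon 9 CGG (Arg): third position 4-fold.
Four-fold degenerate third positions: 7.

7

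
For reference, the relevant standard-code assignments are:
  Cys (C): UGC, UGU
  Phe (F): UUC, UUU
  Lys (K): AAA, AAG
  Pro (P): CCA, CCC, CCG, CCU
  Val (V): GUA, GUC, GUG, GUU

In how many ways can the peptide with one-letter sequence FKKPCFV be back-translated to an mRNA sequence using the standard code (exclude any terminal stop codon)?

Phe: 2 codons.
Lys: 2 codons.
Lys: 2 codons.
Pro: 4 codons.
Cys: 2 codons.
Phe: 2 codons.
Val: 4 codons.
2 × 2 × 2 × 4 × 2 × 2 × 4 = 512.

512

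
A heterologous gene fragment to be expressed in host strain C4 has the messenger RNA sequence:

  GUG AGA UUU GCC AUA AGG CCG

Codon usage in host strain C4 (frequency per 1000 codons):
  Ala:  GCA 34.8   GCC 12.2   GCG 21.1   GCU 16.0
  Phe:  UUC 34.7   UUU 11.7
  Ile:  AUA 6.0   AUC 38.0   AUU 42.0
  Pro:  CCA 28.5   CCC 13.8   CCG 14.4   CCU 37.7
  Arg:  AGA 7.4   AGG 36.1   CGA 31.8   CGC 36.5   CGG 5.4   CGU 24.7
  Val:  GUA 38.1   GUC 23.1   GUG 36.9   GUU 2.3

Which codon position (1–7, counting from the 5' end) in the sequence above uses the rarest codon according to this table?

5

Codon 1 GUG (Val): 36.9 per 1000.
Codon 2 AGA (Arg): 7.4 per 1000.
Codon 3 UUU (Phe): 11.7 per 1000.
Codon 4 GCC (Ala): 12.2 per 1000.
Codon 5 AUA (Ile): 6.0 per 1000.
Codon 6 AGG (Arg): 36.1 per 1000.
Codon 7 CCG (Pro): 14.4 per 1000.
Lowest frequency is 6.0 at codon 5.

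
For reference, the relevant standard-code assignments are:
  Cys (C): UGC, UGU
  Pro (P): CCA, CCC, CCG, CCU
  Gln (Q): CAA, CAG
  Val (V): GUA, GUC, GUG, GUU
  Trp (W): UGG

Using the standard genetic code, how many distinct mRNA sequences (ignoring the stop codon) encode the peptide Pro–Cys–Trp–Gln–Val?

64

Pro: 4 codons.
Cys: 2 codons.
Trp: 1 codon.
Gln: 2 codons.
Val: 4 codons.
4 × 2 × 1 × 2 × 4 = 64.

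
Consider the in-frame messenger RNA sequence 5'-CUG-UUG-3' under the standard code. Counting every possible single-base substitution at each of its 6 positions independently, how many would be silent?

6

Codon 1 (CUG, Leu): 4 synonymous substitutions.
Codon 2 (UUG, Leu): 2 synonymous substitutions.
Total: 4 + 2 = 6.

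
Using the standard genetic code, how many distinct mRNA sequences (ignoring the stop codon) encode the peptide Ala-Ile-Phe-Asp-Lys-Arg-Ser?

3456

Ala: 4 codons.
Ile: 3 codons.
Phe: 2 codons.
Asp: 2 codons.
Lys: 2 codons.
Arg: 6 codons.
Ser: 6 codons.
4 × 3 × 2 × 2 × 2 × 6 × 6 = 3456.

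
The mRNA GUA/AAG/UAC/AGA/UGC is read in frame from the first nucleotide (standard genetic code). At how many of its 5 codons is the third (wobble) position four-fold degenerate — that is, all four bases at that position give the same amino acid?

1

Codon 1 GUA (Val): third position 4-fold.
Codon 2 AAG (Lys): third position 2-fold.
Codon 3 UAC (Tyr): third position 2-fold.
Codon 4 AGA (Arg): third position 2-fold.
Codon 5 UGC (Cys): third position 2-fold.
Four-fold degenerate third positions: 1.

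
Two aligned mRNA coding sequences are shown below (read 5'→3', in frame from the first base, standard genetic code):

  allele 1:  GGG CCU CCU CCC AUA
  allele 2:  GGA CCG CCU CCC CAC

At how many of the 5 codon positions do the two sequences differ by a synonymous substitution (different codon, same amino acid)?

Codon 1: GGG Gly / GGA Gly — synonymous.
Codon 2: CCU Pro / CCG Pro — synonymous.
Codon 3: CCU Pro / CCU Pro — identical.
Codon 4: CCC Pro / CCC Pro — identical.
Codon 5: AUA Ile / CAC His — nonsynonymous.
Synonymous differences: 2.

2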